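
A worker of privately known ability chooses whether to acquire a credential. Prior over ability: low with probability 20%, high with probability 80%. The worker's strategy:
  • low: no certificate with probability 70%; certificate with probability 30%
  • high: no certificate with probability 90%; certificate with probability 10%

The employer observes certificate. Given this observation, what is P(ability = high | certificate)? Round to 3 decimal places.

Apply Bayes' rule using the sender's strategy as the likelihood.
P(certificate) = 0.2·0.3 + 0.8·0.1 = 0.14
P(high | certificate) = (0.8·0.1) / 0.14 = 0.08 / 0.14 = 0.571429

0.571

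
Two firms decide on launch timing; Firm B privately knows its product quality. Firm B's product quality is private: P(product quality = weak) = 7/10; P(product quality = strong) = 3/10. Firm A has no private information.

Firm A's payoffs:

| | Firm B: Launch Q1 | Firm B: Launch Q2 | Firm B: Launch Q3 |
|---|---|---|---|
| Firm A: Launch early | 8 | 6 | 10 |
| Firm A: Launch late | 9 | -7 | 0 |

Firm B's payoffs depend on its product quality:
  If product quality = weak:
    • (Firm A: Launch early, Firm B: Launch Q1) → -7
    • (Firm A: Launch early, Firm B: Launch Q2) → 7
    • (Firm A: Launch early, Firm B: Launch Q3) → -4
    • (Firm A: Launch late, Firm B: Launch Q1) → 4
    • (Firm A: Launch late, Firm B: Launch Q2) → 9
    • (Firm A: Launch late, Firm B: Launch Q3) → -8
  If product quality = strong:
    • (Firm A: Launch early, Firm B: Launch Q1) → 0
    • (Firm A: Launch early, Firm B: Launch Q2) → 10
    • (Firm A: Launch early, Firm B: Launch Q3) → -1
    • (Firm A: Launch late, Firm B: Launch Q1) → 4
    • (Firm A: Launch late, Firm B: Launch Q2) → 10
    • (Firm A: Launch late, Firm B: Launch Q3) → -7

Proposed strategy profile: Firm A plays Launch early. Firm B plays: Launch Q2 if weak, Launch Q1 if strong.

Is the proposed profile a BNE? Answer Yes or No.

Firm A plays Launch early: E[Launch early] = 7/10·(6) + 3/10·(8) = 33/5; E[Launch late] = -11/5. Best-responding. ✓
Firm B (product quality weak), facing Launch early: Launch Q1 gives -7, Launch Q2 gives 7, Launch Q3 gives -4. Proposed Launch Q2 is best. ✓
Firm B (product quality strong), facing Launch early: Launch Q1 gives 0, Launch Q2 gives 10, Launch Q3 gives -1. Proposed Launch Q1 is not best — profitable deviation exists. ✗

No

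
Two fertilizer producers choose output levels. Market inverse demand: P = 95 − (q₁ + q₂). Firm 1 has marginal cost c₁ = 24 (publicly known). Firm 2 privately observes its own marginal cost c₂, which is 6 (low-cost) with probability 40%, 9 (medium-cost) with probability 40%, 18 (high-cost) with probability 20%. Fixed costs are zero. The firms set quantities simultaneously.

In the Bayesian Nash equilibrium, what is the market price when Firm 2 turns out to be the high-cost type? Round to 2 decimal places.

Each type of Firm 2 best-responds to q₁; Firm 1 best-responds to the expected q₂ over Firm 2's types.
Firm 2 with cost c maximizes (95 − (q₁+q₂) − c)·q₂, giving q₂(c) = (95 − c − q₁)/2.
E[c₂] = 0.4·6 + 0.4·9 + 0.2·18 = 9.6
Firm 1's FOC against E[q₂] yields q₁ = (95 − 2·24 + E[c₂])/3 = (95 − 48 + 9.6)/3 = 18.8667.
q₂(high-cost) = 29.0667, so P = 95 − (18.8667 + 29.0667) = 47.0667.

47.07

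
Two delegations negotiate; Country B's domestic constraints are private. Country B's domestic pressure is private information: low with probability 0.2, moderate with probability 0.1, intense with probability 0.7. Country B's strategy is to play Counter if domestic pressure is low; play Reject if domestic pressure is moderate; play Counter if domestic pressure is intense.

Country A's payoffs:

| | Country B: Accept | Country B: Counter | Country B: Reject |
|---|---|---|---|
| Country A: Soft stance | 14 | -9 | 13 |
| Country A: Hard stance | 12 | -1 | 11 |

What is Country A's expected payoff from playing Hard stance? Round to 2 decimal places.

Take the expectation over Country B's domestic pressure, weighting each type's action by its prior probability.
E[Hard stance] = 0.2·(-1) + 0.1·11 + 0.7·(-1) = (-0.2) + 1.1 + (-0.7) = 0.2

0.20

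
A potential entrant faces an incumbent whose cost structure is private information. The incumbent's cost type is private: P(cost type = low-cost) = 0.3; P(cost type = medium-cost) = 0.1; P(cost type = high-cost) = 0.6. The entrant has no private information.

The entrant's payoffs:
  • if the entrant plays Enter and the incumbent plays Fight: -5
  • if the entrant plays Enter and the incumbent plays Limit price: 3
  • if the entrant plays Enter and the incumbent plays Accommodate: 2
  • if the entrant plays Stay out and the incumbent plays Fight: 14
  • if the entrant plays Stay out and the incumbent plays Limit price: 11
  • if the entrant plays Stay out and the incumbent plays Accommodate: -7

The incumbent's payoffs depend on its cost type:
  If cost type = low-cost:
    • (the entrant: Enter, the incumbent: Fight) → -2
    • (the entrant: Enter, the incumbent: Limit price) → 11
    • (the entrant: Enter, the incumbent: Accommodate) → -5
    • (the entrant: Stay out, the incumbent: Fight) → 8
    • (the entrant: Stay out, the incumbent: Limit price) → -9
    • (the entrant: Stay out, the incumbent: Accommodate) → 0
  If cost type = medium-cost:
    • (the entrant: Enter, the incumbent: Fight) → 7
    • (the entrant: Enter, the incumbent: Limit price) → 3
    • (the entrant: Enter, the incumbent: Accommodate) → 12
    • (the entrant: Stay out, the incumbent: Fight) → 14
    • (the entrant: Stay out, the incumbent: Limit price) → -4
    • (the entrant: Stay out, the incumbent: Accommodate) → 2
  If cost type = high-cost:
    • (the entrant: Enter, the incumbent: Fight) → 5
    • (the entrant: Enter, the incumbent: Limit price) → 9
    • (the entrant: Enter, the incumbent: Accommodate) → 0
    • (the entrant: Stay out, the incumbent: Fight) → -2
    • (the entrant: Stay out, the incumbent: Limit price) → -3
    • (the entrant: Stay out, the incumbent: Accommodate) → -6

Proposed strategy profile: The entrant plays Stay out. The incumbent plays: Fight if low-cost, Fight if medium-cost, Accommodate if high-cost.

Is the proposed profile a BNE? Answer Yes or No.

The entrant plays Stay out: E[Stay out] = 0.3·(14) + 0.1·(14) + 0.6·(-7) = 1.4; E[Enter] = -0.8. Best-responding. ✓
The incumbent (cost type low-cost), facing Stay out: Fight gives 8, Limit price gives -9, Accommodate gives 0. Proposed Fight is best. ✓
The incumbent (cost type medium-cost), facing Stay out: Fight gives 14, Limit price gives -4, Accommodate gives 2. Proposed Fight is best. ✓
The incumbent (cost type high-cost), facing Stay out: Fight gives -2, Limit price gives -3, Accommodate gives -6. Proposed Accommodate is not best — profitable deviation exists. ✗

No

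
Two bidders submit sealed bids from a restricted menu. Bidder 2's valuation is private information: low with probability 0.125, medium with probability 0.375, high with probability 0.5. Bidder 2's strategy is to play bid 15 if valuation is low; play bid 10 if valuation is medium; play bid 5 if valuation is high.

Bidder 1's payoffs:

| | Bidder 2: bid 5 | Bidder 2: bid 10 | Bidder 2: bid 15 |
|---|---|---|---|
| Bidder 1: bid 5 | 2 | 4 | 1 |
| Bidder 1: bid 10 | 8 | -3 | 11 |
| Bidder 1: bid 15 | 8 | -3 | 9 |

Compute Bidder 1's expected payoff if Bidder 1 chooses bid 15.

4

Take the expectation over Bidder 2's valuation, weighting each type's action by its prior probability.
E[bid 15] = 0.125·9 + 0.375·(-3) + 0.5·8 = 1.125 + (-1.125) + 4 = 4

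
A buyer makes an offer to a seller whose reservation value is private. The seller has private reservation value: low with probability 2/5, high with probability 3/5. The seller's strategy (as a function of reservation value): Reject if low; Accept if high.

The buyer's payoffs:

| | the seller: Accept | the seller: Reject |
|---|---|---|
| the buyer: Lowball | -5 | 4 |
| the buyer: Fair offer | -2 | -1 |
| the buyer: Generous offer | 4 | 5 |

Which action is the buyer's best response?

E[Lowball] = 2/5·(4) + 3/5·(-5) = -7/5
E[Fair offer] = 2/5·(-1) + 3/5·(-2) = -8/5
E[Generous offer] = 2/5·(5) + 3/5·(4) = 22/5
Best response: Generous offer (22/5 is the largest).

Generous offer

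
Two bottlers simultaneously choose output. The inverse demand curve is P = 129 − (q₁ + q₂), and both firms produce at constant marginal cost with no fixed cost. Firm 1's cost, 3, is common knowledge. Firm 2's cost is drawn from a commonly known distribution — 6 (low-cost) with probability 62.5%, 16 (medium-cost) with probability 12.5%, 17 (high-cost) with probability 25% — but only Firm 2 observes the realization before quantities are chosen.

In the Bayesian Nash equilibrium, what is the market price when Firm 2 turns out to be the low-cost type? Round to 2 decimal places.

Type-c best response for Firm 2: q₂(c) = (129 − c)/2 − q₁/2.
Firm 1 maximizes expected profit; its first-order condition is 129 − 2q₁ − E[q₂] − 3 = 0.
Substituting E[q₂] and solving: E[c₂] = 10, so q₁ = (129 − 2·3 + 10)/3 = 44.3333.
q₂(low-cost) = 39.3333, so P = 129 − (44.3333 + 39.3333) = 45.3333.

45.33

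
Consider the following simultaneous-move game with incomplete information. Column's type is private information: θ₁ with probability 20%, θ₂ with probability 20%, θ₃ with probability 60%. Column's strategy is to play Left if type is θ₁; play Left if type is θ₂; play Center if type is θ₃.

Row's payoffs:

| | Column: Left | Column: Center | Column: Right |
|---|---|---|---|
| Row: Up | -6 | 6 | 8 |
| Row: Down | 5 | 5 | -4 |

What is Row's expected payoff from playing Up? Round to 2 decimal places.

1.20

E[Up] = 0.2·(-6) + 0.2·(-6) + 0.6·6 = (-1.2) + (-1.2) + 3.6 = 1.2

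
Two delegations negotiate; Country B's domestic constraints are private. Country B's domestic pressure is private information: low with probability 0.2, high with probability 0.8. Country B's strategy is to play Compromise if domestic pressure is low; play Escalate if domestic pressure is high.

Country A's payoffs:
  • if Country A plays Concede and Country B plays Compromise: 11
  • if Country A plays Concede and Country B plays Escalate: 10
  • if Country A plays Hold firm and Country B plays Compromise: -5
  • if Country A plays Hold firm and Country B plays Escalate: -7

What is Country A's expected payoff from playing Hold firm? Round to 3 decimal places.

-6.600

Take the expectation over Country B's domestic pressure, weighting each type's action by its prior probability.
E[Hold firm] = 0.2·(-5) + 0.8·(-7) = (-1) + (-5.6) = -6.6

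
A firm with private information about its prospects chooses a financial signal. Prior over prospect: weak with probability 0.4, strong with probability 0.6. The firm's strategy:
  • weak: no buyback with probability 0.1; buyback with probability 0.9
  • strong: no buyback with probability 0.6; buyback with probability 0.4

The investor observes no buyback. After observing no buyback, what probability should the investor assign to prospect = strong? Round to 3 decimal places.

0.900

Apply Bayes' rule using the sender's strategy as the likelihood.
P(no buyback) = 0.4·0.1 + 0.6·0.6 = 0.4
P(strong | no buyback) = (0.6·0.6) / 0.4 = 0.36 / 0.4 = 0.9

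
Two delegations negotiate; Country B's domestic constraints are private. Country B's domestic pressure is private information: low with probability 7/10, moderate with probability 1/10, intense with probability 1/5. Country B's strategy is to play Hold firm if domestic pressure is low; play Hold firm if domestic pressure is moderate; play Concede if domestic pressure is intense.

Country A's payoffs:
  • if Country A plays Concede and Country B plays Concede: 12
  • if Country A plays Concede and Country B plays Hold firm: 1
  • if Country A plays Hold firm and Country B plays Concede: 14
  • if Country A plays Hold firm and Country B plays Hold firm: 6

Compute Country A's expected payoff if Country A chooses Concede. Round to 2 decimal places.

E[Concede] = 7/10·1 + 1/10·1 + 1/5·12 = 7/10 + 1/10 + 12/5 = 16/5

3.20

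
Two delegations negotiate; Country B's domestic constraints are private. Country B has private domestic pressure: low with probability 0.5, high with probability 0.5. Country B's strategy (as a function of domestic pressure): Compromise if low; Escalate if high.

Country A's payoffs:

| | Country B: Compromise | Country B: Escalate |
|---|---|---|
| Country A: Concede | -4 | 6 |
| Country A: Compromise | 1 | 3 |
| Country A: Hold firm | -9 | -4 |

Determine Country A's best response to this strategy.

E[Concede] = 0.5·(-4) + 0.5·(6) = 1
E[Compromise] = 0.5·(1) + 0.5·(3) = 2
E[Hold firm] = 0.5·(-9) + 0.5·(-4) = -6.5
Best response: Compromise (2 is the largest).

Compromise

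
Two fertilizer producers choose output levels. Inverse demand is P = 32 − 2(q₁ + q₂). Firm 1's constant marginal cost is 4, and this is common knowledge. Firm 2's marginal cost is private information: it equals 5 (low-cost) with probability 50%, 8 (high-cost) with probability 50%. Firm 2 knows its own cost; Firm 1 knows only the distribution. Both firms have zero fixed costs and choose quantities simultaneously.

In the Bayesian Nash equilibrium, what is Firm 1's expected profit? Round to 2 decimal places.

51.68

Type-c best response for Firm 2: q₂(c) = (32 − c)/4 − q₁/2.
Firm 1 maximizes expected profit; its first-order condition is 32 − 4q₁ − 2E[q₂] − 4 = 0.
Substituting E[q₂] and solving: E[c₂] = 6.5, so q₁ = (32 − 2·4 + 6.5)/6 = 5.08333.
E[P] = 32 − 2·(q₁ + E[q₂]) = 14.1667; Firm 1's expected profit = (E[P] − 4)·q₁ = (14.1667 − 4)·5.08333 = 51.6806.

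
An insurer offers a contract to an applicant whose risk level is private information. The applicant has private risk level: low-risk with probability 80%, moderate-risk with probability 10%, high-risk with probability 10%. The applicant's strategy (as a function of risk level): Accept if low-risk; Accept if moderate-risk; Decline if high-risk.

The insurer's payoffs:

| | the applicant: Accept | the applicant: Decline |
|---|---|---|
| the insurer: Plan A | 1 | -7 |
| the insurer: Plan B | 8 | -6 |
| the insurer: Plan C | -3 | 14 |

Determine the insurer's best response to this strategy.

Compute the insurer's expected payoff for each action, taking the expectation over the applicant's type.
E[Plan A] = 0.8·(1) + 0.1·(1) + 0.1·(-7) = 0.2
E[Plan B] = 0.8·(8) + 0.1·(8) + 0.1·(-6) = 6.6
E[Plan C] = 0.8·(-3) + 0.1·(-3) + 0.1·(14) = -1.3
Best response: Plan B (6.6 is the largest).

Plan B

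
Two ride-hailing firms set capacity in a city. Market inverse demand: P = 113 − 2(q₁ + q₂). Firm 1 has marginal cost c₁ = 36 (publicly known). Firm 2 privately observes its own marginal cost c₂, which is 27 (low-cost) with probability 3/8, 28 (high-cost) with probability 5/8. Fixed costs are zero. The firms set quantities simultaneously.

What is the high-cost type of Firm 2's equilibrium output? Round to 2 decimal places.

Firm 2 with cost c maximizes (113 − 2(q₁+q₂) − c)·q₂, giving q₂(c) = (113 − c − 2q₁)/4.
E[c₂] = 3/8·27 + 5/8·28 = 27.625
Firm 1's FOC against E[q₂] yields q₁ = (113 − 2·36 + E[c₂])/6 = (113 − 72 + 27.625)/6 = 11.4375.
q₂(high-cost) = (113 − 28 − 2·11.4375)/4 = 15.5312.

15.53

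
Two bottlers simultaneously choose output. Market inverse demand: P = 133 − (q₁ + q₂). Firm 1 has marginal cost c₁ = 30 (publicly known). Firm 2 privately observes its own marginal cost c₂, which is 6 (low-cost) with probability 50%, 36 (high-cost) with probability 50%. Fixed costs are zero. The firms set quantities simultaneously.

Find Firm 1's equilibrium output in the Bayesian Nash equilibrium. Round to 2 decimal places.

Type-c best response for Firm 2: q₂(c) = (133 − c)/2 − q₁/2.
Firm 1 maximizes expected profit; its first-order condition is 133 − 2q₁ − E[q₂] − 30 = 0.
Substituting E[q₂] and solving: E[c₂] = 21, so q₁ = (133 − 2·30 + 21)/3 = 31.3333.

31.33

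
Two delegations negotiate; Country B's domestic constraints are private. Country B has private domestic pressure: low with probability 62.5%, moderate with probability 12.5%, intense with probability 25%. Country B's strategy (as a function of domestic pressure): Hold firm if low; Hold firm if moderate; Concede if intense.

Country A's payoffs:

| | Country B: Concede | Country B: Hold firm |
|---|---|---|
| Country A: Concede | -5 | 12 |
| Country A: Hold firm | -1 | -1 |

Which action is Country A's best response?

Concede

E[Concede] = 0.625·(12) + 0.125·(12) + 0.25·(-5) = 7.75
E[Hold firm] = 0.625·(-1) + 0.125·(-1) + 0.25·(-1) = -1
Best response: Concede (7.75 is the largest).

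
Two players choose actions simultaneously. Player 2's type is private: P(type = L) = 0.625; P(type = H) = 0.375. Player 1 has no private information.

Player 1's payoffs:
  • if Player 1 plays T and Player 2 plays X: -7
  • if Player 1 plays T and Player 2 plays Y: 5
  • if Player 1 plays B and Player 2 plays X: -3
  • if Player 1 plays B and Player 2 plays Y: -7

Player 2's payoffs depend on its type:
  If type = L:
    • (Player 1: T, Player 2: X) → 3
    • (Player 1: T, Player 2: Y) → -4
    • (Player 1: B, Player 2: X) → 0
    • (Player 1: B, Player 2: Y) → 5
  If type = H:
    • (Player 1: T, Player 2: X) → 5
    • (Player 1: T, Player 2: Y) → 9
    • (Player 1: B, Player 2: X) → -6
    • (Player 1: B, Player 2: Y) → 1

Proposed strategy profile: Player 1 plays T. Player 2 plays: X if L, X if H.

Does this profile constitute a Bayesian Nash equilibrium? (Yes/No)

Player 1 plays T: E[T] = 0.625·(-7) + 0.375·(-7) = -7; E[B] = -3. Not best-responding. ✗
Player 2 (type L), facing T: X gives 3, Y gives -4. Proposed X is best. ✓
Player 2 (type H), facing T: X gives 5, Y gives 9. Proposed X is not best — profitable deviation exists. ✗

No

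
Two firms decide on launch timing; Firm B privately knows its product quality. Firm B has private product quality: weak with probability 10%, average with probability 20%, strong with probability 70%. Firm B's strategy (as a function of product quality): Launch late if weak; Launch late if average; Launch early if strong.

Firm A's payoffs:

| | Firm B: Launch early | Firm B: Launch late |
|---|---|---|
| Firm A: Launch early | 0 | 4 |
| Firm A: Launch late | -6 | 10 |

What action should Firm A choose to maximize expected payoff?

E[Launch early] = 0.1·(4) + 0.2·(4) + 0.7·(0) = 1.2
E[Launch late] = 0.1·(10) + 0.2·(10) + 0.7·(-6) = -1.2
Best response: Launch early (1.2 is the largest).

Launch early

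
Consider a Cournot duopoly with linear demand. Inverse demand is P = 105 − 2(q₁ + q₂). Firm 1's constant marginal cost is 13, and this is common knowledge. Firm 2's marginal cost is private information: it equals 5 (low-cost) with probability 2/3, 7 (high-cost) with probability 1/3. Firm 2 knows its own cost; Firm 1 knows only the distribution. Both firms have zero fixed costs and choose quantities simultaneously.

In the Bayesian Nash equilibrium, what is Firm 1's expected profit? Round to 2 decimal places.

398.25

Each type of Firm 2 best-responds to q₁; Firm 1 best-responds to the expected q₂ over Firm 2's types.
Firm 2 with cost c maximizes (105 − 2(q₁+q₂) − c)·q₂, giving q₂(c) = (105 − c − 2q₁)/4.
E[c₂] = 2/3·5 + 1/3·7 = 5.66667
Firm 1's FOC against E[q₂] yields q₁ = (105 − 2·13 + E[c₂])/6 = (105 − 26 + 5.66667)/6 = 14.1111.
E[P] = 105 − 2·(q₁ + E[q₂]) = 41.2222; Firm 1's expected profit = (E[P] − 13)·q₁ = (41.2222 − 13)·14.1111 = 398.247.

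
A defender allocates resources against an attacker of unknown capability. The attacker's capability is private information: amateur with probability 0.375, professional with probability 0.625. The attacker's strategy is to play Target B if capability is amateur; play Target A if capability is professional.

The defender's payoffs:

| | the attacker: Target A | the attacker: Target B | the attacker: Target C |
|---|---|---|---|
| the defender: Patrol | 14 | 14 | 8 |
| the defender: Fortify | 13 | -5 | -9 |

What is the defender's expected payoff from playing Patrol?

Take the expectation over the attacker's capability, weighting each type's action by its prior probability.
E[Patrol] = 0.375·14 + 0.625·14 = 5.25 + 8.75 = 14

14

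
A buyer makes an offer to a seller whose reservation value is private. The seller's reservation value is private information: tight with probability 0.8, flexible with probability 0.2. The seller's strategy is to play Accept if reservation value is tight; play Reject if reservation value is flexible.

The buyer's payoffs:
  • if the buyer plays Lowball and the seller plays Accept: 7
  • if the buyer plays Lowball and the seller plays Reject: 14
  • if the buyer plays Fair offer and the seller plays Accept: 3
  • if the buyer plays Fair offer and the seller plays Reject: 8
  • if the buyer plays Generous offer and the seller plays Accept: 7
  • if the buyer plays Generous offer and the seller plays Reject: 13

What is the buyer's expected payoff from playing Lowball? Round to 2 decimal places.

E[Lowball] = 0.8·7 + 0.2·14 = 5.6 + 2.8 = 8.4

8.40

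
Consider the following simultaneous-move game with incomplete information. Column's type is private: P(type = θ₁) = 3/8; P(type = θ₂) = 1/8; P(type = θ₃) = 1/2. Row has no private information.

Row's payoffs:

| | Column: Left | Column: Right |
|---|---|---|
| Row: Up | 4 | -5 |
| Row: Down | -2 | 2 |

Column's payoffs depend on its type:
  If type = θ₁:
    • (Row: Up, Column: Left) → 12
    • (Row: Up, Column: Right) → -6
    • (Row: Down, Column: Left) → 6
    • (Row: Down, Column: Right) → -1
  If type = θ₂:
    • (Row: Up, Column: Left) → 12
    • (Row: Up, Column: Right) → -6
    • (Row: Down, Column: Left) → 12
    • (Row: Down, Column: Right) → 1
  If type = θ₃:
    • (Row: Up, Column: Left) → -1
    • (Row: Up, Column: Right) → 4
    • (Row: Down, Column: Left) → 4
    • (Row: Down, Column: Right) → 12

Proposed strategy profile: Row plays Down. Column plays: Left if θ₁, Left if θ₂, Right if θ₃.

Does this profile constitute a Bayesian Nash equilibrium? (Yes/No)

Yes

Row plays Down: E[Down] = 3/8·(-2) + 1/8·(-2) + 1/2·(2) = 0; E[Up] = -1/2. Best-responding. ✓
Column (type θ₁), facing Down: Left gives 6, Right gives -1. Proposed Left is best. ✓
Column (type θ₂), facing Down: Left gives 12, Right gives 1. Proposed Left is best. ✓
Column (type θ₃), facing Down: Left gives 4, Right gives 12. Proposed Right is best. ✓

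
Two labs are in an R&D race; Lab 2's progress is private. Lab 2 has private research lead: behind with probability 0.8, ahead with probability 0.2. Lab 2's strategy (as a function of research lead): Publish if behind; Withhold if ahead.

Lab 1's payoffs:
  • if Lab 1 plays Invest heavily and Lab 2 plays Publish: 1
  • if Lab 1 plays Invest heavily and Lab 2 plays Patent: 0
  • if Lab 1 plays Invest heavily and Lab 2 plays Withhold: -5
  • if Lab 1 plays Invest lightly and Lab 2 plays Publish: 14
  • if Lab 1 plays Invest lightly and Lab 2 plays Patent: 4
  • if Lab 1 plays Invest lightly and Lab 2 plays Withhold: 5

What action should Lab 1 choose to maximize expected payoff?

Invest lightly

E[Invest heavily] = 0.8·(1) + 0.2·(-5) = -0.2
E[Invest lightly] = 0.8·(14) + 0.2·(5) = 12.2
Best response: Invest lightly (12.2 is the largest).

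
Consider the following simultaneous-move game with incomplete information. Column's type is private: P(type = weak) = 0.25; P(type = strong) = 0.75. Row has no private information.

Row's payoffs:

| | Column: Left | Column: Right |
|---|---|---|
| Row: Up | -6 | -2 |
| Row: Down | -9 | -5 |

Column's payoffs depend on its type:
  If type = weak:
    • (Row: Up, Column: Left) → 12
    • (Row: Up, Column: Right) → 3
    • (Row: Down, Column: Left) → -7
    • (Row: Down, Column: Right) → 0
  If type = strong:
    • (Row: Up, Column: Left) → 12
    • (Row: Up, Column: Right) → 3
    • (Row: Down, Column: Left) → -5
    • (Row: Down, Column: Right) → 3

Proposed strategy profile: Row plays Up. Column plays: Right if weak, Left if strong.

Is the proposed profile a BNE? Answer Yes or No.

Row plays Up: E[Up] = 0.25·(-2) + 0.75·(-6) = -5; E[Down] = -8. Best-responding. ✓
Column (type weak), facing Up: Left gives 12, Right gives 3. Proposed Right is not best — profitable deviation exists. ✗
Column (type strong), facing Up: Left gives 12, Right gives 3. Proposed Left is best. ✓

No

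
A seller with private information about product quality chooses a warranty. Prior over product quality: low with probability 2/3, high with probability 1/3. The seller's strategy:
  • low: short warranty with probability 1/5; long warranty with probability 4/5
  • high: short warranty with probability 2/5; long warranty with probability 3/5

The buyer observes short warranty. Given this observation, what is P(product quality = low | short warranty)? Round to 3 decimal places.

0.500

P(short warranty) = (2/3)·(1/5) + (1/3)·(2/5) = 4/15
P(low | short warranty) = ((2/3)·(1/5)) / (4/15) = (2/15) / (4/15) = 1/2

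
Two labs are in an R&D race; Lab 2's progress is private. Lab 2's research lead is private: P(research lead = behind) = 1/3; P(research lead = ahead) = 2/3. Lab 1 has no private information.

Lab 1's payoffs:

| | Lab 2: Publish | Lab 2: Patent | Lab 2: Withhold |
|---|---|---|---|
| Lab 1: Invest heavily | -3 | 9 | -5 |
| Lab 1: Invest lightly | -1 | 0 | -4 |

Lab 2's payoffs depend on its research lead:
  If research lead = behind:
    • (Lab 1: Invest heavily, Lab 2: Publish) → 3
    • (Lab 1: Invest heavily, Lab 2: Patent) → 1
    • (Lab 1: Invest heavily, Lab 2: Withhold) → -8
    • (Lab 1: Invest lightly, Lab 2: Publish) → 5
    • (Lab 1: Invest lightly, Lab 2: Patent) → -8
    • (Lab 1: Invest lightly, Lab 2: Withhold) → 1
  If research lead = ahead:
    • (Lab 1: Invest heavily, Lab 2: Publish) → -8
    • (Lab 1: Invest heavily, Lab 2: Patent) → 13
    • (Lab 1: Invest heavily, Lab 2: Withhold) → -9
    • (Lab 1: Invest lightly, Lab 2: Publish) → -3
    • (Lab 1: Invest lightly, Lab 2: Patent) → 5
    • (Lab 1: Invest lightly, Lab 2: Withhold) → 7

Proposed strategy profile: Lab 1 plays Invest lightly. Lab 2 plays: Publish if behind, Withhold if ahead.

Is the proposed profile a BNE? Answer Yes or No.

Yes

Lab 1 plays Invest lightly: E[Invest lightly] = 1/3·(-1) + 2/3·(-4) = -3; E[Invest heavily] = -13/3. Best-responding. ✓
Lab 2 (research lead behind), facing Invest lightly: Publish gives 5, Patent gives -8, Withhold gives 1. Proposed Publish is best. ✓
Lab 2 (research lead ahead), facing Invest lightly: Publish gives -3, Patent gives 5, Withhold gives 7. Proposed Withhold is best. ✓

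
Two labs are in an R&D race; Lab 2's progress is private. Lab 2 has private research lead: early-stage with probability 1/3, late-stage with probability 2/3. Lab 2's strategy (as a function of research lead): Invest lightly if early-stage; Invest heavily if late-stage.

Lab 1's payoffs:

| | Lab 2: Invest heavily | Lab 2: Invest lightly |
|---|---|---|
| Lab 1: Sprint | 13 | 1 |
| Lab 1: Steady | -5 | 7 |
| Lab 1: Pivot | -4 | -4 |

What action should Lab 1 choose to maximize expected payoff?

Sprint

Compute Lab 1's expected payoff for each action, taking the expectation over Lab 2's type.
E[Sprint] = 1/3·(1) + 2/3·(13) = 9
E[Steady] = 1/3·(7) + 2/3·(-5) = -1
E[Pivot] = 1/3·(-4) + 2/3·(-4) = -4
Best response: Sprint (9 is the largest).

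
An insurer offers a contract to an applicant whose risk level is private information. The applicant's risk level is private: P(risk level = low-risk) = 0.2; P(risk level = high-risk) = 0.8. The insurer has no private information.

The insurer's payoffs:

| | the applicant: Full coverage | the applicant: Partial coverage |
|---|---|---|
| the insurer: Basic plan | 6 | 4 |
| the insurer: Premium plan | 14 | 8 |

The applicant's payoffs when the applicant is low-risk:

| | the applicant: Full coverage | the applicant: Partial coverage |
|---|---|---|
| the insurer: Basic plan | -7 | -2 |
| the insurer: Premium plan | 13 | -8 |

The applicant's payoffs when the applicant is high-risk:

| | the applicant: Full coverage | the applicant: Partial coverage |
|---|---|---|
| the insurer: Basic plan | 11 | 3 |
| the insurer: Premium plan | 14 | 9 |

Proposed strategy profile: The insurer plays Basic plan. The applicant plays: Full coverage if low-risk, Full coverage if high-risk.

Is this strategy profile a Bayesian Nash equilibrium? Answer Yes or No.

No

A profile is a BNE iff every type of every player is best-responding given beliefs about the other side.
The insurer plays Basic plan: E[Basic plan] = 0.2·(6) + 0.8·(6) = 6; E[Premium plan] = 14. Not best-responding. ✗
The applicant (risk level low-risk), facing Basic plan: Full coverage gives -7, Partial coverage gives -2. Proposed Full coverage is not best — profitable deviation exists. ✗
The applicant (risk level high-risk), facing Basic plan: Full coverage gives 11, Partial coverage gives 3. Proposed Full coverage is best. ✓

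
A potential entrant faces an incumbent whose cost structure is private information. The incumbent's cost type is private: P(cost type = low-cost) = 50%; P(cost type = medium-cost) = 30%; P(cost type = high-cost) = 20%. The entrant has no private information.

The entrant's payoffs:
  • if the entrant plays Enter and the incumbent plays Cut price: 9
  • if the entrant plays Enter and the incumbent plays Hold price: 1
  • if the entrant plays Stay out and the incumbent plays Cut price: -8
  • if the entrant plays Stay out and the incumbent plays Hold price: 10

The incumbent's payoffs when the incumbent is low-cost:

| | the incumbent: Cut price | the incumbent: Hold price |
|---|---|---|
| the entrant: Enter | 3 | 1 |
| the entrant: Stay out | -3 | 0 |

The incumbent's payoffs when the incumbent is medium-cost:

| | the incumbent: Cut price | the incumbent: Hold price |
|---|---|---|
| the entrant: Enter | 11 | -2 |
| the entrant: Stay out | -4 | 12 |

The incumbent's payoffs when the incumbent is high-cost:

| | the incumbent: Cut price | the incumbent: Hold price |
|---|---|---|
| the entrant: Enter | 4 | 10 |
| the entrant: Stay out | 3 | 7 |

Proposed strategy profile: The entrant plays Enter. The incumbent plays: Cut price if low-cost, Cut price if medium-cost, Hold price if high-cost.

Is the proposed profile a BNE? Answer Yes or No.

A profile is a BNE iff every type of every player is best-responding given beliefs about the other side.
The entrant plays Enter: E[Enter] = 0.5·(9) + 0.3·(9) + 0.2·(1) = 7.4; E[Stay out] = -4.4. Best-responding. ✓
The incumbent (cost type low-cost), facing Enter: Cut price gives 3, Hold price gives 1. Proposed Cut price is best. ✓
The incumbent (cost type medium-cost), facing Enter: Cut price gives 11, Hold price gives -2. Proposed Cut price is best. ✓
The incumbent (cost type high-cost), facing Enter: Cut price gives 4, Hold price gives 10. Proposed Hold price is best. ✓

Yes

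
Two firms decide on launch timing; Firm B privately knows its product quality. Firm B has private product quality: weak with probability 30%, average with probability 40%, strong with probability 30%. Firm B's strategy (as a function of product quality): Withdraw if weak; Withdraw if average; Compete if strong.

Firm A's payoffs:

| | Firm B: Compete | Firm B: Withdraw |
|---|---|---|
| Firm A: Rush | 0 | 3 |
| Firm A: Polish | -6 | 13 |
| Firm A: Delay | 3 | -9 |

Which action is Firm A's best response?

Polish

Compute Firm A's expected payoff for each action, taking the expectation over Firm B's type.
E[Rush] = 0.3·(3) + 0.4·(3) + 0.3·(0) = 2.1
E[Polish] = 0.3·(13) + 0.4·(13) + 0.3·(-6) = 7.3
E[Delay] = 0.3·(-9) + 0.4·(-9) + 0.3·(3) = -5.4
Best response: Polish (7.3 is the largest).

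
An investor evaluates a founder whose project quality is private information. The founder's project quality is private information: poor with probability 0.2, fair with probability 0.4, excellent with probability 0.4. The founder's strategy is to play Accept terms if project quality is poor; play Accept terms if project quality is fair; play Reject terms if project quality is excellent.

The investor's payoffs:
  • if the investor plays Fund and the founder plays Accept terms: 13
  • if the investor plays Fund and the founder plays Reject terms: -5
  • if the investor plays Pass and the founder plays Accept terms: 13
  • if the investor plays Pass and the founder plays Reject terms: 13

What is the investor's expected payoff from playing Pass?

E[Pass] = 0.2·13 + 0.4·13 + 0.4·13 = 2.6 + 5.2 + 5.2 = 13

13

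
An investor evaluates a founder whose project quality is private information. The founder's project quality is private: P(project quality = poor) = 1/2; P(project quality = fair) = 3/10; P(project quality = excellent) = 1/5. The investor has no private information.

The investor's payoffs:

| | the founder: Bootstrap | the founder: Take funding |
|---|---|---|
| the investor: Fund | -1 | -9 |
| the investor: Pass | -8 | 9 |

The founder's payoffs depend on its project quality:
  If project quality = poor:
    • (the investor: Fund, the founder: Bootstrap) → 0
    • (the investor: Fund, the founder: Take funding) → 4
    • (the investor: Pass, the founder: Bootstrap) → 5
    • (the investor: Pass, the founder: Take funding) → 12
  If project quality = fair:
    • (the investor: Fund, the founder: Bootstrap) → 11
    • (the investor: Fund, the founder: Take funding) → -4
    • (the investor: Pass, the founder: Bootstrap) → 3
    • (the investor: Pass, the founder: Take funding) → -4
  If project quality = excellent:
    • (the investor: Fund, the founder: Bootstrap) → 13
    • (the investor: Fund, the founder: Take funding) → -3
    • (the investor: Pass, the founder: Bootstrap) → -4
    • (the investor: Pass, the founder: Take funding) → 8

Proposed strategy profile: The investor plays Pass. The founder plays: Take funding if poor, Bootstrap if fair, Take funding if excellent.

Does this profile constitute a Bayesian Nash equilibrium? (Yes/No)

A profile is a BNE iff every type of every player is best-responding given beliefs about the other side.
The investor plays Pass: E[Pass] = 1/2·(9) + 3/10·(-8) + 1/5·(9) = 39/10; E[Fund] = -33/5. Best-responding. ✓
The founder (project quality poor), facing Pass: Bootstrap gives 5, Take funding gives 12. Proposed Take funding is best. ✓
The founder (project quality fair), facing Pass: Bootstrap gives 3, Take funding gives -4. Proposed Bootstrap is best. ✓
The founder (project quality excellent), facing Pass: Bootstrap gives -4, Take funding gives 8. Proposed Take funding is best. ✓

Yes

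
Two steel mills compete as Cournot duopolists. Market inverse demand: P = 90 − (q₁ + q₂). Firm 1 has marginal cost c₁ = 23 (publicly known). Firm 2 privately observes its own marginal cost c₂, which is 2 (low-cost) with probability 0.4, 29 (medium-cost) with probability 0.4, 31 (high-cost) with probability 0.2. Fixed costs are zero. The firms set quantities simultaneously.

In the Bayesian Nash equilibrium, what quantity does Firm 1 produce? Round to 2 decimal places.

20.87

Type-c best response for Firm 2: q₂(c) = (90 − c)/2 − q₁/2.
Firm 1 maximizes expected profit; its first-order condition is 90 − 2q₁ − E[q₂] − 23 = 0.
Substituting E[q₂] and solving: E[c₂] = 18.6, so q₁ = (90 − 2·23 + 18.6)/3 = 20.8667.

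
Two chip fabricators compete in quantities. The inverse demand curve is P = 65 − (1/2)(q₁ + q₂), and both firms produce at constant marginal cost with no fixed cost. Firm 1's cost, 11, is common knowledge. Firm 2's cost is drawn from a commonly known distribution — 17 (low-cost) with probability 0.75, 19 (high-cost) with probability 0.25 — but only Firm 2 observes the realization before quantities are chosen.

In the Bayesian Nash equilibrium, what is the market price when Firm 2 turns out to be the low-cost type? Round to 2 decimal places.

30.92

Firm 2 with cost c maximizes (65 − (1/2)(q₁+q₂) − c)·q₂, giving q₂(c) = (65 − c − (1/2)q₁).
E[c₂] = 0.75·17 + 0.25·19 = 17.5
Firm 1's FOC against E[q₂] yields q₁ = (65 − 2·11 + E[c₂])/(3/2) = (65 − 22 + 17.5)/(3/2) = 40.3333.
q₂(low-cost) = 27.8333, so P = 65 − (1/2)·(40.3333 + 27.8333) = 30.9167.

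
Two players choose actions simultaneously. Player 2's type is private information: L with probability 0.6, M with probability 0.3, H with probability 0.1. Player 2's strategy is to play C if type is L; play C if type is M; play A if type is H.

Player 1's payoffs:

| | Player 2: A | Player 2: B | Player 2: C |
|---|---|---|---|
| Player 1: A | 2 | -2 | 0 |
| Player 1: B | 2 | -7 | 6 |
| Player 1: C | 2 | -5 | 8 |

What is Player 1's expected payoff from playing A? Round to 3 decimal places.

0.200

Take the expectation over Player 2's type, weighting each type's action by its prior probability.
E[A] = 0.6·0 + 0.3·0 + 0.1·2 = 0 + 0 + 0.2 = 0.2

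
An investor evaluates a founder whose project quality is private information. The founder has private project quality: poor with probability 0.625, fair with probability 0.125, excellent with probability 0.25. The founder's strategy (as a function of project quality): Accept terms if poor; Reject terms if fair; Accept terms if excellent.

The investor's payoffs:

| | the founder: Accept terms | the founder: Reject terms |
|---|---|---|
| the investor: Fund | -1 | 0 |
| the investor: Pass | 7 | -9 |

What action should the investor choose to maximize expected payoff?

E[Fund] = 0.625·(-1) + 0.125·(0) + 0.25·(-1) = -0.875
E[Pass] = 0.625·(7) + 0.125·(-9) + 0.25·(7) = 5
Best response: Pass (5 is the largest).

Pass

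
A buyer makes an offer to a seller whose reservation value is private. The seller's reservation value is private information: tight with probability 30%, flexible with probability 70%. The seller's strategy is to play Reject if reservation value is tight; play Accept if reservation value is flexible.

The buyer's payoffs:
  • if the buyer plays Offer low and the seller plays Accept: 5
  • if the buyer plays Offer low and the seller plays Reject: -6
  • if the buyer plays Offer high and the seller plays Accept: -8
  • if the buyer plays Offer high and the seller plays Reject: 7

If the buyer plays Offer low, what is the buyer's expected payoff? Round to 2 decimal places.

Take the expectation over the seller's reservation value, weighting each type's action by its prior probability.
E[Offer low] = 0.3·(-6) + 0.7·5 = (-1.8) + 3.5 = 1.7

1.70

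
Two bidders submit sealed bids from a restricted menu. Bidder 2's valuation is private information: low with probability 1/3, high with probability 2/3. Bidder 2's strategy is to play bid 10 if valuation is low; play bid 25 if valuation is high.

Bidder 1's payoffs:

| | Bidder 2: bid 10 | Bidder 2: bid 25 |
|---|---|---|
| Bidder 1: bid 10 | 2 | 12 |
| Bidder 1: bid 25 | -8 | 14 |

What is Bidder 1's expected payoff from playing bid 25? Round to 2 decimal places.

6.67

E[bid 25] = 1/3·(-8) + 2/3·14 = (-8/3) + 28/3 = 20/3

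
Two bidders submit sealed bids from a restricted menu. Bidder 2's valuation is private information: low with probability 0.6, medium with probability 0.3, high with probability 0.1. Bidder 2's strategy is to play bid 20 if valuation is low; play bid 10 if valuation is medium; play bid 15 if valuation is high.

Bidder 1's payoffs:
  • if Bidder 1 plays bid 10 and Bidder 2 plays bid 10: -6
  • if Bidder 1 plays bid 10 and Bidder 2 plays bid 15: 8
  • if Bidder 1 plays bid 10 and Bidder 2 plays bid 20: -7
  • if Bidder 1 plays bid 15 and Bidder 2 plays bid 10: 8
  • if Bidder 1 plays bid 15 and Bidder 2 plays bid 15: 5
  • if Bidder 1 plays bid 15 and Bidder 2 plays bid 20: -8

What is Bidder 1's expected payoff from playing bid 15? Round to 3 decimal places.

-1.900

E[bid 15] = 0.6·(-8) + 0.3·8 + 0.1·5 = (-4.8) + 2.4 + 0.5 = -1.9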